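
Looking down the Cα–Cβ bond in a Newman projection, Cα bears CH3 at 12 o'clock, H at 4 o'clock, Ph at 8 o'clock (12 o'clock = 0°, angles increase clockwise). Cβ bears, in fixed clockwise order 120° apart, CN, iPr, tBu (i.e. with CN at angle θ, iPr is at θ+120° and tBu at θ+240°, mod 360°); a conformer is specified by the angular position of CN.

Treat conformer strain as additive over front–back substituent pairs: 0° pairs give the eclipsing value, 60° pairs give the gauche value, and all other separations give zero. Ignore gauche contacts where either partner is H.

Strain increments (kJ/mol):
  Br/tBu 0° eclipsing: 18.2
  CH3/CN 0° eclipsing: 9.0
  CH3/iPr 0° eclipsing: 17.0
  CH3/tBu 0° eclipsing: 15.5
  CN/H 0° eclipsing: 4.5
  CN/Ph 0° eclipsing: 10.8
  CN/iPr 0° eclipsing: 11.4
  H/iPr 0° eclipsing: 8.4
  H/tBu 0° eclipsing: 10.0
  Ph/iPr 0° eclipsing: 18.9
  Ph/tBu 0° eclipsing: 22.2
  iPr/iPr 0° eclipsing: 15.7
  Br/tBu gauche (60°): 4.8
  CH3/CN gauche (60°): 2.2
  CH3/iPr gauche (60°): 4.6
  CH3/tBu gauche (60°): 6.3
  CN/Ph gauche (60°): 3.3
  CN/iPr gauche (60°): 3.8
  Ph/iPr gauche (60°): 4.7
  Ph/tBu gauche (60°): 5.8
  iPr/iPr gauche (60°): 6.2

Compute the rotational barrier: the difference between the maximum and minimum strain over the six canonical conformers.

23.7 kJ/mol

CN at 0° (eclipsed): CH3(0°)/CN(0°) eclipsed 9.0; H(120°)/iPr(120°) eclipsed 8.4; Ph(240°)/tBu(240°) eclipsed 22.2 → 39.6 kJ/mol.
CN at 60° (staggered): CH3(0°)/CN(60°) gauche 2.2; CH3(0°)/tBu(300°) gauche 6.3; Ph(240°)/iPr(180°) gauche 4.7; Ph(240°)/tBu(300°) gauche 5.8 → 19.0 kJ/mol.
CN at 120° (eclipsed): CH3(0°)/tBu(0°) eclipsed 15.5; H(120°)/CN(120°) eclipsed 4.5; Ph(240°)/iPr(240°) eclipsed 18.9 → 38.9 kJ/mol.
CN at 180° (staggered): CH3(0°)/iPr(300°) gauche 4.6; CH3(0°)/tBu(60°) gauche 6.3; Ph(240°)/CN(180°) gauche 3.3; Ph(240°)/iPr(300°) gauche 4.7 → 18.9 kJ/mol.
CN at 240° (eclipsed): CH3(0°)/iPr(0°) eclipsed 17.0; H(120°)/tBu(120°) eclipsed 10.0; Ph(240°)/CN(240°) eclipsed 10.8 → 37.8 kJ/mol.
CN at 300° (staggered): CH3(0°)/CN(300°) gauche 2.2; CH3(0°)/iPr(60°) gauche 4.6; Ph(240°)/CN(300°) gauche 3.3; Ph(240°)/tBu(180°) gauche 5.8 → 15.9 kJ/mol.
Max at 0° (39.6 kJ/mol), min at 300° (15.9 kJ/mol); barrier = 23.7 kJ/mol.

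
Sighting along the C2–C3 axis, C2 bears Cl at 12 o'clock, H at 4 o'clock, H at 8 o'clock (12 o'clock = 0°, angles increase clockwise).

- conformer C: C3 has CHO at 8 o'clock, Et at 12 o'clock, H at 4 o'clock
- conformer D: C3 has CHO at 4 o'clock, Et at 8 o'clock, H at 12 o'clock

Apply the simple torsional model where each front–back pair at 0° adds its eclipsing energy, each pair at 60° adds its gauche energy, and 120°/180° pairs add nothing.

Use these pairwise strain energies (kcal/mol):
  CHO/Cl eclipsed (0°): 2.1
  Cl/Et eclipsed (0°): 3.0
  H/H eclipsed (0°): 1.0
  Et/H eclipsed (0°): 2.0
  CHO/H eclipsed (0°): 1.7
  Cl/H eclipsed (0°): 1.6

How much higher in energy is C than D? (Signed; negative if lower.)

C (eclipsed): Cl(0°)/Et(0°) eclipsed 3.0; H(120°)/H(120°) eclipsed 1.0; H(240°)/CHO(240°) eclipsed 1.7 → 5.7 kcal/mol.
D (eclipsed): Cl(0°)/H(0°) eclipsed 1.6; H(120°)/CHO(120°) eclipsed 1.7; H(240°)/Et(240°) eclipsed 2.0 → 5.3 kcal/mol.
E(C) − E(D) = 5.7 − 5.3 = +0.4 kcal/mol.

+0.4 kcal/mol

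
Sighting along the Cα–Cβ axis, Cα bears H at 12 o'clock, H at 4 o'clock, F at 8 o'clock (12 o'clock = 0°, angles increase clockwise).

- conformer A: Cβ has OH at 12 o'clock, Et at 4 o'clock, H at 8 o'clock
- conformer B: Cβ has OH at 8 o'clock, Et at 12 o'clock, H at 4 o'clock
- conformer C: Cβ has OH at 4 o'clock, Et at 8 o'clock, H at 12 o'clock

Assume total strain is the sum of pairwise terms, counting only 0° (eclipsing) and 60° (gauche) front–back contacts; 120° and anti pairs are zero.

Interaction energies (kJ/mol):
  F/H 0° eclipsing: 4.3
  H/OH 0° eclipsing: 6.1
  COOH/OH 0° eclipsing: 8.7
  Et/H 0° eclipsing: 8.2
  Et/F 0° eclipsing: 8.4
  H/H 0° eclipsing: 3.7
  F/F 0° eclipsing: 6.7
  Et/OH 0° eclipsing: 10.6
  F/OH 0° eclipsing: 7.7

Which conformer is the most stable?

A (eclipsed): H(0°)/OH(0°) eclipsed 6.1; H(120°)/Et(120°) eclipsed 8.2; F(240°)/H(240°) eclipsed 4.3 → 18.6 kJ/mol.
B (eclipsed): H(0°)/Et(0°) eclipsed 8.2; H(120°)/H(120°) eclipsed 3.7; F(240°)/OH(240°) eclipsed 7.7 → 19.6 kJ/mol.
C (eclipsed): H(0°)/H(0°) eclipsed 3.7; H(120°)/OH(120°) eclipsed 6.1; F(240°)/Et(240°) eclipsed 8.4 → 18.2 kJ/mol.
C has the lowest total (18.2 kJ/mol).

C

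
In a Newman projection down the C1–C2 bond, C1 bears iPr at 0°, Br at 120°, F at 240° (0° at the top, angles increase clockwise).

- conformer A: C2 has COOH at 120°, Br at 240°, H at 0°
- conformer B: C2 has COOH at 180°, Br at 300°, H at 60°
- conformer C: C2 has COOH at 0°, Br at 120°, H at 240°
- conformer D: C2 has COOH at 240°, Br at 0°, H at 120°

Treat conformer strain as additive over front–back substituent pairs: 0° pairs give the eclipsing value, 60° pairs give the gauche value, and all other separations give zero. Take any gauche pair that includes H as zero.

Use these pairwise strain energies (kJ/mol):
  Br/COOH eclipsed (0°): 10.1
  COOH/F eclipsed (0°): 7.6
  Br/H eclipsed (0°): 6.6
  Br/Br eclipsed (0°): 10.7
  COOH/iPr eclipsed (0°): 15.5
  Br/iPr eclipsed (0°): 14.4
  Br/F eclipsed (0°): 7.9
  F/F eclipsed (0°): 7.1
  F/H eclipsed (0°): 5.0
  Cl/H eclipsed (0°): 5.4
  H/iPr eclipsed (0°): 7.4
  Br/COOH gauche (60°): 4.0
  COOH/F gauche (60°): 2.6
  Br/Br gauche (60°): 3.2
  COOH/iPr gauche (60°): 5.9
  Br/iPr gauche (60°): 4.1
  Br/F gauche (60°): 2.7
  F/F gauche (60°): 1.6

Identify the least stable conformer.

A (eclipsed): iPr(0°)/H(0°) eclipsed 7.4; Br(120°)/COOH(120°) eclipsed 10.1; F(240°)/Br(240°) eclipsed 7.9 → 25.4 kJ/mol.
B (staggered): iPr(0°)/Br(300°) gauche 4.1; Br(120°)/COOH(180°) gauche 4.0; F(240°)/COOH(180°) gauche 2.6; F(240°)/Br(300°) gauche 2.7 → 13.4 kJ/mol.
C (eclipsed): iPr(0°)/COOH(0°) eclipsed 15.5; Br(120°)/Br(120°) eclipsed 10.7; F(240°)/H(240°) eclipsed 5.0 → 31.2 kJ/mol.
D (eclipsed): iPr(0°)/Br(0°) eclipsed 14.4; Br(120°)/H(120°) eclipsed 6.6; F(240°)/COOH(240°) eclipsed 7.6 → 28.6 kJ/mol.
C has the highest total (31.2 kJ/mol).

C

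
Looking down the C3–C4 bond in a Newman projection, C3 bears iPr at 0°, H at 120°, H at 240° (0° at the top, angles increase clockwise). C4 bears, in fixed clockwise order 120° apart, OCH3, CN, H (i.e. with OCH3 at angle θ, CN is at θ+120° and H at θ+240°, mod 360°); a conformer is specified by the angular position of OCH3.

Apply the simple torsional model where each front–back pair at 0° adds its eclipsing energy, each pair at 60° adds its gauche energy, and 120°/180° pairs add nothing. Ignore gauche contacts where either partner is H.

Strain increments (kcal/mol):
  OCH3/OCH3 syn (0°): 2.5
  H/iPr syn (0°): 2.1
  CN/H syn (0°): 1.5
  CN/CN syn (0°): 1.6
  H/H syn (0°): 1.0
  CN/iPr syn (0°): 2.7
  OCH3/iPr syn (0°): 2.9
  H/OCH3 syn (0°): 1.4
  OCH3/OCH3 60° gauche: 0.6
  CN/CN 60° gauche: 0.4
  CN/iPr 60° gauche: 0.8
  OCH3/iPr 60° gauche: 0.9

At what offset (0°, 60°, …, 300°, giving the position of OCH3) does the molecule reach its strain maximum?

0°

OCH3 at 0° (eclipsed): iPr(0°)/OCH3(0°) eclipsed 2.9; H(120°)/CN(120°) eclipsed 1.5; H(240°)/H(240°) eclipsed 1.0 → 5.4 kcal/mol.
OCH3 at 60° (staggered): iPr(0°)/OCH3(60°) gauche 0.9 → 0.9 kcal/mol.
OCH3 at 120° (eclipsed): iPr(0°)/H(0°) eclipsed 2.1; H(120°)/OCH3(120°) eclipsed 1.4; H(240°)/CN(240°) eclipsed 1.5 → 5.0 kcal/mol.
OCH3 at 180° (staggered): iPr(0°)/CN(300°) gauche 0.8 → 0.8 kcal/mol.
OCH3 at 240° (eclipsed): iPr(0°)/CN(0°) eclipsed 2.7; H(120°)/H(120°) eclipsed 1.0; H(240°)/OCH3(240°) eclipsed 1.4 → 5.1 kcal/mol.
OCH3 at 300° (staggered): iPr(0°)/OCH3(300°) gauche 0.9; iPr(0°)/CN(60°) gauche 0.8 → 1.7 kcal/mol.
The maximum (5.4 kcal/mol) occurs with OCH3 at 0°.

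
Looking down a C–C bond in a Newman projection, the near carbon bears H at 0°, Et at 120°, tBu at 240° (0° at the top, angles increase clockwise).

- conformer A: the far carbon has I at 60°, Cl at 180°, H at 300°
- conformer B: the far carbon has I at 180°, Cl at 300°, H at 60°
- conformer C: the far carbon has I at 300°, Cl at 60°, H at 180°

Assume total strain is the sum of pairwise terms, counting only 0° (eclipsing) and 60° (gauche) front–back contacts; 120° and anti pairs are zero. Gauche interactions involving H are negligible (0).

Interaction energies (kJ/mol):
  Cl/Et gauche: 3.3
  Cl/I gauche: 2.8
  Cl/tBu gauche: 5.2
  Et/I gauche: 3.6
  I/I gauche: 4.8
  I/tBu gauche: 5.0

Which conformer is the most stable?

A (staggered): Et(120°)/I(60°) gauche 3.6; Et(120°)/Cl(180°) gauche 3.3; tBu(240°)/Cl(180°) gauche 5.2 → 12.1 kJ/mol.
B (staggered): Et(120°)/I(180°) gauche 3.6; tBu(240°)/I(180°) gauche 5.0; tBu(240°)/Cl(300°) gauche 5.2 → 13.8 kJ/mol.
C (staggered): Et(120°)/Cl(60°) gauche 3.3; tBu(240°)/I(300°) gauche 5.0 → 8.3 kJ/mol.
C has the lowest total (8.3 kJ/mol).

C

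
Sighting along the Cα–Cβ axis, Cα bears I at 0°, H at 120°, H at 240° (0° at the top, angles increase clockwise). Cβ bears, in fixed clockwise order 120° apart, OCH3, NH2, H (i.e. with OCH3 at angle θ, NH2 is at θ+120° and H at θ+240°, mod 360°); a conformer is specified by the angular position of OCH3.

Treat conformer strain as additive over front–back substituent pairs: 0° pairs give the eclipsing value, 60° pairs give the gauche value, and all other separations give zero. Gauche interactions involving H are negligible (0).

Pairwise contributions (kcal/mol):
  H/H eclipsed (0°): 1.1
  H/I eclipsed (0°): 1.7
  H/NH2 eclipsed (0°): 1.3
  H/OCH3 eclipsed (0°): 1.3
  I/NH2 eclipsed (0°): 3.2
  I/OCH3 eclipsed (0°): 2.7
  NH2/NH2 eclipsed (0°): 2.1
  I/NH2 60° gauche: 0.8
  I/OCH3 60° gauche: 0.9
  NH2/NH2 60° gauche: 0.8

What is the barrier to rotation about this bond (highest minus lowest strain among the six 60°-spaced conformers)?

OCH3 at 0° (eclipsed): I–OCH3 eclipsed, H–NH2 eclipsed, H–H eclipsed; 2.7 + 1.3 + 1.1 = 5.1 kcal/mol.
OCH3 at 60° (staggered): I–OCH3 gauche; 0.9 = 0.9 kcal/mol.
OCH3 at 120° (eclipsed): I–H eclipsed, H–OCH3 eclipsed, H–NH2 eclipsed; 1.7 + 1.3 + 1.3 = 4.3 kcal/mol.
OCH3 at 180° (staggered): I–NH2 gauche; 0.8 = 0.8 kcal/mol.
OCH3 at 240° (eclipsed): I–NH2 eclipsed, H–H eclipsed, H–OCH3 eclipsed; 3.2 + 1.1 + 1.3 = 5.6 kcal/mol.
OCH3 at 300° (staggered): I–OCH3 gauche, I–NH2 gauche; 0.9 + 0.8 = 1.7 kcal/mol.
Max at 240° (5.6 kcal/mol), min at 180° (0.8 kcal/mol); barrier = 4.8 kcal/mol.

4.8 kcal/mol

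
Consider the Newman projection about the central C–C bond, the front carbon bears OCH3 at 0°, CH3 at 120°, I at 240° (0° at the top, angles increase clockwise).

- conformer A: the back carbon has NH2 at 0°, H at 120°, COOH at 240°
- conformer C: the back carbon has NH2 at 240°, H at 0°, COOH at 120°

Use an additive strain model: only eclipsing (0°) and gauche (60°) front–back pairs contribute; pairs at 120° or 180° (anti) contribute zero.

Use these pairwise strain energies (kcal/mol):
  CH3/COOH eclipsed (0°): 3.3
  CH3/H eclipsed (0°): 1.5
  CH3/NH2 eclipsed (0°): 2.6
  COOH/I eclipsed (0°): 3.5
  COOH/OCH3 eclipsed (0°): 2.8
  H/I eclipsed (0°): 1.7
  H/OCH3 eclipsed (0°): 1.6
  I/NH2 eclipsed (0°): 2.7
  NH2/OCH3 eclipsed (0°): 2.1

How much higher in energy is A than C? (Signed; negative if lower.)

-0.5 kcal/mol

A (eclipsed): OCH3(0°)/NH2(0°) eclipsed 2.1; CH3(120°)/H(120°) eclipsed 1.5; I(240°)/COOH(240°) eclipsed 3.5 → 7.1 kcal/mol.
C (eclipsed): OCH3(0°)/H(0°) eclipsed 1.6; CH3(120°)/COOH(120°) eclipsed 3.3; I(240°)/NH2(240°) eclipsed 2.7 → 7.6 kcal/mol.
E(A) − E(C) = 7.1 − 7.6 = -0.5 kcal/mol.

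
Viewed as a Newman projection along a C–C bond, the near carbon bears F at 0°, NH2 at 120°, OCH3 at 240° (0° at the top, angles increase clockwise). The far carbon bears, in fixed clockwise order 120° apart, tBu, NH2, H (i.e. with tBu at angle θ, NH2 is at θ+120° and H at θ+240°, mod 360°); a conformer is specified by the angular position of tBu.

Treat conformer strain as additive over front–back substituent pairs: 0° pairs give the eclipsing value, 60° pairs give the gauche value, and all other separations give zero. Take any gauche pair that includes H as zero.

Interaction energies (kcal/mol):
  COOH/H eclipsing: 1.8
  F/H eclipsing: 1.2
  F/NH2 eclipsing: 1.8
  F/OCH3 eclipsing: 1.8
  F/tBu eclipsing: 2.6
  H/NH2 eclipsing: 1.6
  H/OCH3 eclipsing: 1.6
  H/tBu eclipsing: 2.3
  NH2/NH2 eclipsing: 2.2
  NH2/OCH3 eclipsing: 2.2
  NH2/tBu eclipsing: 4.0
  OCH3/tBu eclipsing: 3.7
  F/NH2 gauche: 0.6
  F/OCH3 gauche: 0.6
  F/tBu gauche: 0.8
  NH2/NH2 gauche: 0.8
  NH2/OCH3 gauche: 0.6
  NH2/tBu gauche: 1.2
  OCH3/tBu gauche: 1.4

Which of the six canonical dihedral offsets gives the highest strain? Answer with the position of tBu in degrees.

tBu at 0° is eclipsed. F at 0° is eclipsed with tBu at 0° (2.6); NH2 at 120° is eclipsed with NH2 at 120° (2.2); OCH3 at 240° is eclipsed with H at 240° (1.6). Total 6.4 kcal/mol.
tBu at 60° is staggered. F at 0° is gauche with tBu at 60° (0.8); NH2 at 120° is gauche with tBu at 60° (1.2); NH2 at 120° is gauche with NH2 at 180° (0.8); OCH3 at 240° is gauche with NH2 at 180° (0.6). Total 3.4 kcal/mol.
tBu at 120° is eclipsed. F at 0° is eclipsed with H at 0° (1.2); NH2 at 120° is eclipsed with tBu at 120° (4.0); OCH3 at 240° is eclipsed with NH2 at 240° (2.2). Total 7.4 kcal/mol.
tBu at 180° is staggered. F at 0° is gauche with NH2 at 300° (0.6); NH2 at 120° is gauche with tBu at 180° (1.2); OCH3 at 240° is gauche with tBu at 180° (1.4); OCH3 at 240° is gauche with NH2 at 300° (0.6). Total 3.8 kcal/mol.
tBu at 240° is eclipsed. F at 0° is eclipsed with NH2 at 0° (1.8); NH2 at 120° is eclipsed with H at 120° (1.6); OCH3 at 240° is eclipsed with tBu at 240° (3.7). Total 7.1 kcal/mol.
tBu at 300° is staggered. F at 0° is gauche with tBu at 300° (0.8); F at 0° is gauche with NH2 at 60° (0.6); NH2 at 120° is gauche with NH2 at 60° (0.8); OCH3 at 240° is gauche with tBu at 300° (1.4). Total 3.6 kcal/mol.
The maximum (7.4 kcal/mol) occurs with tBu at 120°.

120°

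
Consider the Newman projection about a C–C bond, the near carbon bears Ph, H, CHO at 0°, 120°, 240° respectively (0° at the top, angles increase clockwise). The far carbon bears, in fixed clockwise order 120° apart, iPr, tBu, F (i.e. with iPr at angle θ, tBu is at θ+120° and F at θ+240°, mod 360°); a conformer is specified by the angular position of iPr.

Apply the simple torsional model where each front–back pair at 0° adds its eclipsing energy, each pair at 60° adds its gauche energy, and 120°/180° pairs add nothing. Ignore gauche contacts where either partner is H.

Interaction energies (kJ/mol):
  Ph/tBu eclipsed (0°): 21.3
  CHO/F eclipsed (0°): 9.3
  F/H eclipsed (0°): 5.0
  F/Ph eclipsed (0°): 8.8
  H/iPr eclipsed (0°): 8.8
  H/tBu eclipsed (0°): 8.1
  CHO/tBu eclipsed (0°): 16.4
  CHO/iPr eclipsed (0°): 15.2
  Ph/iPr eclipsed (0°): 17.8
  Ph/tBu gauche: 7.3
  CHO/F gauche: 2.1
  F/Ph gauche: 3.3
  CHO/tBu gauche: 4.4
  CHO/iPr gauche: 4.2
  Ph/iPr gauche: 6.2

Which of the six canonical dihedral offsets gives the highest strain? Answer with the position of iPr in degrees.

iPr at 0° (eclipsed): Ph(0°)/iPr(0°) eclipsed 17.8; H(120°)/tBu(120°) eclipsed 8.1; CHO(240°)/F(240°) eclipsed 9.3 → 35.2 kJ/mol.
iPr at 60° (staggered): Ph(0°)/iPr(60°) gauche 6.2; Ph(0°)/F(300°) gauche 3.3; CHO(240°)/tBu(180°) gauche 4.4; CHO(240°)/F(300°) gauche 2.1 → 16.0 kJ/mol.
iPr at 120° (eclipsed): Ph(0°)/F(0°) eclipsed 8.8; H(120°)/iPr(120°) eclipsed 8.8; CHO(240°)/tBu(240°) eclipsed 16.4 → 34.0 kJ/mol.
iPr at 180° (staggered): Ph(0°)/tBu(300°) gauche 7.3; Ph(0°)/F(60°) gauche 3.3; CHO(240°)/iPr(180°) gauche 4.2; CHO(240°)/tBu(300°) gauche 4.4 → 19.2 kJ/mol.
iPr at 240° (eclipsed): Ph(0°)/tBu(0°) eclipsed 21.3; H(120°)/F(120°) eclipsed 5.0; CHO(240°)/iPr(240°) eclipsed 15.2 → 41.5 kJ/mol.
iPr at 300° (staggered): Ph(0°)/iPr(300°) gauche 6.2; Ph(0°)/tBu(60°) gauche 7.3; CHO(240°)/iPr(300°) gauche 4.2; CHO(240°)/F(180°) gauche 2.1 → 19.8 kJ/mol.
The maximum (41.5 kJ/mol) occurs with iPr at 240°.

240°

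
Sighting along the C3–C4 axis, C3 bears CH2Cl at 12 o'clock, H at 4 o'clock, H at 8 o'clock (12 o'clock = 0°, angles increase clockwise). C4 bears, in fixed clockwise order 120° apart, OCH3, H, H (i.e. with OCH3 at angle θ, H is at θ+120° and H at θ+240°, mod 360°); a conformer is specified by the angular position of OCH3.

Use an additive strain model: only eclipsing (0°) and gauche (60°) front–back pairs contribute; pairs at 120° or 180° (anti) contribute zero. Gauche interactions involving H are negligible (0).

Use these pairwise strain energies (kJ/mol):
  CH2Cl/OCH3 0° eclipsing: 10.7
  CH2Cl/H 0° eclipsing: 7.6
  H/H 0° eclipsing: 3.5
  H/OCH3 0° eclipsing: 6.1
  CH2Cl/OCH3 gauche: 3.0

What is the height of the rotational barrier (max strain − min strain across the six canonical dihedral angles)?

17.7 kJ/mol

OCH3 at 0° is eclipsed. CH2Cl at 0° is eclipsed with OCH3 at 0° (10.7); H at 120° is eclipsed with H at 120° (3.5); H at 240° is eclipsed with H at 240° (3.5). Total 17.7 kJ/mol.
OCH3 at 60° is staggered. CH2Cl at 0° is gauche with OCH3 at 60° (3.0). Total 3.0 kJ/mol.
OCH3 at 120° is eclipsed. CH2Cl at 0° is eclipsed with H at 0° (7.6); H at 120° is eclipsed with OCH3 at 120° (6.1); H at 240° is eclipsed with H at 240° (3.5). Total 17.2 kJ/mol.
OCH3 at 180° (staggered): no non-H gauche contacts → 0.0 kJ/mol.
OCH3 at 240° is eclipsed. CH2Cl at 0° is eclipsed with H at 0° (7.6); H at 120° is eclipsed with H at 120° (3.5); H at 240° is eclipsed with OCH3 at 240° (6.1). Total 17.2 kJ/mol.
OCH3 at 300° is staggered. CH2Cl at 0° is gauche with OCH3 at 300° (3.0). Total 3.0 kJ/mol.
Max at 0° (17.7 kJ/mol), min at 180° (0.0 kJ/mol); barrier = 17.7 kJ/mol.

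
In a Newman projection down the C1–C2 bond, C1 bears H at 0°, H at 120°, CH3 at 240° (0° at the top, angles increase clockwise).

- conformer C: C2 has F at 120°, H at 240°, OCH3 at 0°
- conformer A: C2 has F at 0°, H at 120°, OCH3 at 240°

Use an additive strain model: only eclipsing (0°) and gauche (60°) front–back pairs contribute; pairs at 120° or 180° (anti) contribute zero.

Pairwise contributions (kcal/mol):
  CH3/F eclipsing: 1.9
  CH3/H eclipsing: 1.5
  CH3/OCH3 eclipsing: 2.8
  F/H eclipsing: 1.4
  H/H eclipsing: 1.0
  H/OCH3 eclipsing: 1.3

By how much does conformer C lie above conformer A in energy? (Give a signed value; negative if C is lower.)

-1.0 kcal/mol

C (eclipsed): H–OCH3 eclipsed, H–F eclipsed, CH3–H eclipsed; 1.3 + 1.4 + 1.5 = 4.2 kcal/mol.
A (eclipsed): H–F eclipsed, H–H eclipsed, CH3–OCH3 eclipsed; 1.4 + 1.0 + 2.8 = 5.2 kcal/mol.
E(C) − E(A) = 4.2 − 5.2 = -1.0 kcal/mol.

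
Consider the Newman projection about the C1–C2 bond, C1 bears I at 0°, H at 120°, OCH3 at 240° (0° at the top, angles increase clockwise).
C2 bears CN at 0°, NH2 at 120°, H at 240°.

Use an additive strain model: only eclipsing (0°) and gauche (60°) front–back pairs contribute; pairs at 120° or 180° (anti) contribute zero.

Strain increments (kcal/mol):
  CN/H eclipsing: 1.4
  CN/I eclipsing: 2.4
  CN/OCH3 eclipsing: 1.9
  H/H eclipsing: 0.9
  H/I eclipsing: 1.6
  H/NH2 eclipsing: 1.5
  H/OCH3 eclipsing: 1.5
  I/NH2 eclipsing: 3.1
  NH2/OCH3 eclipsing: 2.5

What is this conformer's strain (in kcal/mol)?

This conformer is eclipsed. I at 0° is eclipsed with CN at 0° (2.4); H at 120° is eclipsed with NH2 at 120° (1.5); OCH3 at 240° is eclipsed with H at 240° (1.5). Total 5.4 kcal/mol.

5.4 kcal/mol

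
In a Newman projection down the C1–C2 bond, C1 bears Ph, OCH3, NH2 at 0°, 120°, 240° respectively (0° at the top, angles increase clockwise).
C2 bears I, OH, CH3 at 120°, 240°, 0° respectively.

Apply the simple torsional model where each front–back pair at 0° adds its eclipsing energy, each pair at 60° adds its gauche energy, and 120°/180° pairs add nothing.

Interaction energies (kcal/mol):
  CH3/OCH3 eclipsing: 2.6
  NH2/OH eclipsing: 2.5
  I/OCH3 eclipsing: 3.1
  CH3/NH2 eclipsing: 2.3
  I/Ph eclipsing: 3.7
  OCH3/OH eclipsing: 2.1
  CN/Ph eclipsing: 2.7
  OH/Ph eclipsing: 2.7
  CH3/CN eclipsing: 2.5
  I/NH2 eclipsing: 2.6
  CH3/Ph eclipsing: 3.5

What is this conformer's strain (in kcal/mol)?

This conformer (eclipsed): Ph(0°)/CH3(0°) eclipsed 3.5; OCH3(120°)/I(120°) eclipsed 3.1; NH2(240°)/OH(240°) eclipsed 2.5 → 9.1 kcal/mol.

9.1 kcal/mol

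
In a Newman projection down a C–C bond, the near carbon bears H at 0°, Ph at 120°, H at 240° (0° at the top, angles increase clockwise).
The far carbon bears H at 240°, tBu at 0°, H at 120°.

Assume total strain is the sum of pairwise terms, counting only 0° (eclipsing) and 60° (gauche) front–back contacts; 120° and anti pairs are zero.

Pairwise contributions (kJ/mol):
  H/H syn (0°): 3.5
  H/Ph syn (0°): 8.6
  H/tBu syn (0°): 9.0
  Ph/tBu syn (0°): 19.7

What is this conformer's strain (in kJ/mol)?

21.1 kJ/mol

This conformer (eclipsed): H(0°)/tBu(0°) eclipsed 9.0; Ph(120°)/H(120°) eclipsed 8.6; H(240°)/H(240°) eclipsed 3.5 → 21.1 kJ/mol.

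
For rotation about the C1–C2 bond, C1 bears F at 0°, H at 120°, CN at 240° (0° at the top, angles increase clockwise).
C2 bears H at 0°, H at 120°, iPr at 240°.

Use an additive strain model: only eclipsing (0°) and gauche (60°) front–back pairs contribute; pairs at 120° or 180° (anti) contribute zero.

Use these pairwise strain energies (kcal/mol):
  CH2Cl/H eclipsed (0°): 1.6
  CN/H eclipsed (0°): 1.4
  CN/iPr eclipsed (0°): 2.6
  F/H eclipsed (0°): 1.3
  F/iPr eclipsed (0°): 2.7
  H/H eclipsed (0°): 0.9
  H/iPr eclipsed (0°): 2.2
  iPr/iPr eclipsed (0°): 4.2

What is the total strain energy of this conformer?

4.8 kcal/mol

This conformer is eclipsed. F at 0° is eclipsed with H at 0° (1.3); H at 120° is eclipsed with H at 120° (0.9); CN at 240° is eclipsed with iPr at 240° (2.6). Total 4.8 kcal/mol.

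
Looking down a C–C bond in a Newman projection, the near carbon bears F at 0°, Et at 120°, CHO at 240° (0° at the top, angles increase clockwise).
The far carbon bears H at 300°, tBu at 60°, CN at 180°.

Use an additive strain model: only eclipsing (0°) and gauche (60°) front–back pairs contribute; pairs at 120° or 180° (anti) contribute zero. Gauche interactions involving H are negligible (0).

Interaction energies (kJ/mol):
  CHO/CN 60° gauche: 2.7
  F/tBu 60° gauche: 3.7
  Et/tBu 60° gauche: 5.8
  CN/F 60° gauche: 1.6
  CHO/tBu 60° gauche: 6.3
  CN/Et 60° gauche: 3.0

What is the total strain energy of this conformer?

15.2 kJ/mol

This conformer (staggered): F(0°)/tBu(60°) gauche 3.7; Et(120°)/tBu(60°) gauche 5.8; Et(120°)/CN(180°) gauche 3.0; CHO(240°)/CN(180°) gauche 2.7 → 15.2 kJ/mol.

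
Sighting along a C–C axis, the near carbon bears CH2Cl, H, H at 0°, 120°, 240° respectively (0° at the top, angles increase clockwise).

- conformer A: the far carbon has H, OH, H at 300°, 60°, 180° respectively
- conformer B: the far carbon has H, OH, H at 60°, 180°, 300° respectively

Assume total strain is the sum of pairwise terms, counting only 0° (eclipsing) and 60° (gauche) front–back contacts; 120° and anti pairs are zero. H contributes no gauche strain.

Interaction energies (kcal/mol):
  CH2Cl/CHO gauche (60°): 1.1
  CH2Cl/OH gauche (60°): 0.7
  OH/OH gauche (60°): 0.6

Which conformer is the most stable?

A (staggered): CH2Cl(0°)/OH(60°) gauche 0.7 → 0.7 kcal/mol.
B (staggered): no non-H gauche contacts → 0.0 kcal/mol.
B has the lowest total (0.0 kcal/mol).

B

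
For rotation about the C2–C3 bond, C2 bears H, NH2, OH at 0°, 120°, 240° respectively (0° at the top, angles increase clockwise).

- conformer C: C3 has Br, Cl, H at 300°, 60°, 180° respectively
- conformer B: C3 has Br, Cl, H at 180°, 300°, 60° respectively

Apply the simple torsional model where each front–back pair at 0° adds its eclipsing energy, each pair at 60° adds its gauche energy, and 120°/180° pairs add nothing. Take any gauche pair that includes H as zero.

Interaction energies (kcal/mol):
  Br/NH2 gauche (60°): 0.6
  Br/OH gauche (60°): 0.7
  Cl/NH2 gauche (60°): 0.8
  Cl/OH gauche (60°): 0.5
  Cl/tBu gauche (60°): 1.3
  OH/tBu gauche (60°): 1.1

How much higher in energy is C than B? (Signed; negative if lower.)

C is staggered. NH2 at 120° is gauche with Cl at 60° (0.8); OH at 240° is gauche with Br at 300° (0.7). Total 1.5 kcal/mol.
B is staggered. NH2 at 120° is gauche with Br at 180° (0.6); OH at 240° is gauche with Br at 180° (0.7); OH at 240° is gauche with Cl at 300° (0.5). Total 1.8 kcal/mol.
E(C) − E(B) = 1.5 − 1.8 = -0.3 kcal/mol.

-0.3 kcal/mol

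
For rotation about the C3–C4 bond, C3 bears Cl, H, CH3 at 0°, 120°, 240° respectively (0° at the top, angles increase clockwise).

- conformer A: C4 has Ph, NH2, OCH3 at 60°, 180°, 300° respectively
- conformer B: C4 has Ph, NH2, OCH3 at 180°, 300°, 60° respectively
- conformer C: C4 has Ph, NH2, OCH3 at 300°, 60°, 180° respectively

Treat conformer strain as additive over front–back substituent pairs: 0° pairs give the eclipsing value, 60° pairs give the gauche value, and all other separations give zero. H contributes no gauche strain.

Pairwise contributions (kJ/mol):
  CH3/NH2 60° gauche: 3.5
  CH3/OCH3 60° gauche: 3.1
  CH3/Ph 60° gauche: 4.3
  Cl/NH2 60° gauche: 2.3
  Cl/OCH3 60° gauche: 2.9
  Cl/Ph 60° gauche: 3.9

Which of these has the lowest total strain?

A (staggered): Cl–Ph gauche, Cl–OCH3 gauche, CH3–NH2 gauche, CH3–OCH3 gauche; 3.9 + 2.9 + 3.5 + 3.1 = 13.4 kJ/mol.
B (staggered): Cl–NH2 gauche, Cl–OCH3 gauche, CH3–Ph gauche, CH3–NH2 gauche; 2.3 + 2.9 + 4.3 + 3.5 = 13.0 kJ/mol.
C (staggered): Cl–Ph gauche, Cl–NH2 gauche, CH3–Ph gauche, CH3–OCH3 gauche; 3.9 + 2.3 + 4.3 + 3.1 = 13.6 kJ/mol.
B has the lowest total (13.0 kJ/mol).

B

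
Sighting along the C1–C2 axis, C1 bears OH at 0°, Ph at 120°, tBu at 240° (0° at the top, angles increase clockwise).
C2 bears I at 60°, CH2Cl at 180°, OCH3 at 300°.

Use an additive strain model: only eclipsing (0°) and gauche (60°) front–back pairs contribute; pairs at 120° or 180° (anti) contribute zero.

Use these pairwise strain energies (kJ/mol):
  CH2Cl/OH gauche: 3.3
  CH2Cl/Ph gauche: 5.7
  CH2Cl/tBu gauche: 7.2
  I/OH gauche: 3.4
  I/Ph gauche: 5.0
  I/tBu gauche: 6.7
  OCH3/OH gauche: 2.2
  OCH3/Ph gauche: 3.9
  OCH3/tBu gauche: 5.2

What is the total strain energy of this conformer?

This conformer (staggered): OH–I gauche, OH–OCH3 gauche, Ph–I gauche, Ph–CH2Cl gauche, tBu–CH2Cl gauche, tBu–OCH3 gauche; 3.4 + 2.2 + 5.0 + 5.7 + 7.2 + 5.2 = 28.7 kJ/mol.

28.7 kJ/mol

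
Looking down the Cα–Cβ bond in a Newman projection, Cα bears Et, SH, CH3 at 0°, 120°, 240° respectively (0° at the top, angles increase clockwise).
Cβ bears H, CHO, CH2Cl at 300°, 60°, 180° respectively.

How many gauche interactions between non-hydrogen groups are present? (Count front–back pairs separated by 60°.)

Non-H gauche pairs: Et(0°)/CHO(60°); SH(120°)/CHO(60°); SH(120°)/CH2Cl(180°); CH3(240°)/CH2Cl(180°) — 4 interactions.

4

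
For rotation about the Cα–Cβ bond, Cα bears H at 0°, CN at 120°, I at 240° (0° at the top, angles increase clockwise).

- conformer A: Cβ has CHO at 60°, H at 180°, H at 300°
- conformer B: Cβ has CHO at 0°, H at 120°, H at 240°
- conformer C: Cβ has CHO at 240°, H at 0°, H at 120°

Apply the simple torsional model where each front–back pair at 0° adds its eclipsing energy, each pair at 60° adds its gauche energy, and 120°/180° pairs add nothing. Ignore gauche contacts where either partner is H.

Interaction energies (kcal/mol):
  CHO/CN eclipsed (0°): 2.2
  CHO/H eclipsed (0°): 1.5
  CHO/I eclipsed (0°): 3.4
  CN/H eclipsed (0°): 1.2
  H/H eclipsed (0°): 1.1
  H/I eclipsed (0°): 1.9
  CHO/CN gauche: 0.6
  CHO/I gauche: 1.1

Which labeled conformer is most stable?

A (staggered): CN(120°)/CHO(60°) gauche 0.6 → 0.6 kcal/mol.
B (eclipsed): H(0°)/CHO(0°) eclipsed 1.5; CN(120°)/H(120°) eclipsed 1.2; I(240°)/H(240°) eclipsed 1.9 → 4.6 kcal/mol.
C (eclipsed): H(0°)/H(0°) eclipsed 1.1; CN(120°)/H(120°) eclipsed 1.2; I(240°)/CHO(240°) eclipsed 3.4 → 5.7 kcal/mol.
A has the lowest total (0.6 kcal/mol).

A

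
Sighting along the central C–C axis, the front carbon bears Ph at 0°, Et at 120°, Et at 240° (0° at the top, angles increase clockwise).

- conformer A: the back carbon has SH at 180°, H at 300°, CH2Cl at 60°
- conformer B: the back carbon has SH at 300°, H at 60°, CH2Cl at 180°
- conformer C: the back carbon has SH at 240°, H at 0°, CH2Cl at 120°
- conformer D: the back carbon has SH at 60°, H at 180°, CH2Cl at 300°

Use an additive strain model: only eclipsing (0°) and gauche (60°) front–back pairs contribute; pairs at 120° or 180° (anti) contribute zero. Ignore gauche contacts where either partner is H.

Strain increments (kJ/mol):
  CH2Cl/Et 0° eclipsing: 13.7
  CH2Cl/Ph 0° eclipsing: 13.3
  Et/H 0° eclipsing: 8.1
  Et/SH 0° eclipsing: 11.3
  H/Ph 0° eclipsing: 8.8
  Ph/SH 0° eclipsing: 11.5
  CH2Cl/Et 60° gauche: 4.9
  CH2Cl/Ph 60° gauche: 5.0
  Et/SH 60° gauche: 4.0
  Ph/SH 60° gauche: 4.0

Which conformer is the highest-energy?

A (staggered): Ph(0°)/CH2Cl(60°) gauche 5.0; Et(120°)/SH(180°) gauche 4.0; Et(120°)/CH2Cl(60°) gauche 4.9; Et(240°)/SH(180°) gauche 4.0 → 17.9 kJ/mol.
B (staggered): Ph(0°)/SH(300°) gauche 4.0; Et(120°)/CH2Cl(180°) gauche 4.9; Et(240°)/SH(300°) gauche 4.0; Et(240°)/CH2Cl(180°) gauche 4.9 → 17.8 kJ/mol.
C (eclipsed): Ph(0°)/H(0°) eclipsed 8.8; Et(120°)/CH2Cl(120°) eclipsed 13.7; Et(240°)/SH(240°) eclipsed 11.3 → 33.8 kJ/mol.
D (staggered): Ph(0°)/SH(60°) gauche 4.0; Ph(0°)/CH2Cl(300°) gauche 5.0; Et(120°)/SH(60°) gauche 4.0; Et(240°)/CH2Cl(300°) gauche 4.9 → 17.9 kJ/mol.
C has the highest total (33.8 kJ/mol).

C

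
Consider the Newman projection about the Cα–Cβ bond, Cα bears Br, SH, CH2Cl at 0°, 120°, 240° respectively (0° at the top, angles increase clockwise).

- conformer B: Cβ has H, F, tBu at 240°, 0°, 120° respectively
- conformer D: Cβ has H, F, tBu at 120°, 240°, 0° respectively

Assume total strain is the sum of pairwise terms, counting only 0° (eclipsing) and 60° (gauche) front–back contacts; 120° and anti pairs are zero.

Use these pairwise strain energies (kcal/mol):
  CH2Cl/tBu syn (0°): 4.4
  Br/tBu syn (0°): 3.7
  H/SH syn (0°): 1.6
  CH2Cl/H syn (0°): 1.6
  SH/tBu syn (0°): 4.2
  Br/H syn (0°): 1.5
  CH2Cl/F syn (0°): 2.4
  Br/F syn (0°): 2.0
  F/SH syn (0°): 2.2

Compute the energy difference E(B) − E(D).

+0.1 kcal/mol

B (eclipsed): Br(0°)/F(0°) eclipsed 2.0; SH(120°)/tBu(120°) eclipsed 4.2; CH2Cl(240°)/H(240°) eclipsed 1.6 → 7.8 kcal/mol.
D (eclipsed): Br(0°)/tBu(0°) eclipsed 3.7; SH(120°)/H(120°) eclipsed 1.6; CH2Cl(240°)/F(240°) eclipsed 2.4 → 7.7 kcal/mol.
E(B) − E(D) = 7.8 − 7.7 = +0.1 kcal/mol.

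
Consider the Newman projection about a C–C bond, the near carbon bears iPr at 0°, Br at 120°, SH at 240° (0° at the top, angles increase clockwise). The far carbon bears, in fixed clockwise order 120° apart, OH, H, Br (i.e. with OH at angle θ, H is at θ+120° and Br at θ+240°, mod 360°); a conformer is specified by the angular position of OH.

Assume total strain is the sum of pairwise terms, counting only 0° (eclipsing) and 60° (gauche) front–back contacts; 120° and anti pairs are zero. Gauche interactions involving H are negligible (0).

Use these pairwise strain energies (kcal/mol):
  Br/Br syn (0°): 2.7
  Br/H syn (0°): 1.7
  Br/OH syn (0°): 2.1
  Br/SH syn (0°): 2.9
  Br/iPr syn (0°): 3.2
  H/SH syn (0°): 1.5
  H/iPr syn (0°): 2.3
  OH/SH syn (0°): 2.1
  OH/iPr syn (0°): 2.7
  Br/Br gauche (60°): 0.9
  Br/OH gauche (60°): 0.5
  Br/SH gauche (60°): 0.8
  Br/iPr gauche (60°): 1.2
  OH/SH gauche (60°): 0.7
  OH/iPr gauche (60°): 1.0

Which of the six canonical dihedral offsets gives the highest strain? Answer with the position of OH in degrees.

0°

OH at 0° (eclipsed): iPr–OH eclipsed, Br–H eclipsed, SH–Br eclipsed; 2.7 + 1.7 + 2.9 = 7.3 kcal/mol.
OH at 60° (staggered): iPr–OH gauche, iPr–Br gauche, Br–OH gauche, SH–Br gauche; 1.0 + 1.2 + 0.5 + 0.8 = 3.5 kcal/mol.
OH at 120° (eclipsed): iPr–Br eclipsed, Br–OH eclipsed, SH–H eclipsed; 3.2 + 2.1 + 1.5 = 6.8 kcal/mol.
OH at 180° (staggered): iPr–Br gauche, Br–OH gauche, Br–Br gauche, SH–OH gauche; 1.2 + 0.5 + 0.9 + 0.7 = 3.3 kcal/mol.
OH at 240° (eclipsed): iPr–H eclipsed, Br–Br eclipsed, SH–OH eclipsed; 2.3 + 2.7 + 2.1 = 7.1 kcal/mol.
OH at 300° (staggered): iPr–OH gauche, Br–Br gauche, SH–OH gauche, SH–Br gauche; 1.0 + 0.9 + 0.7 + 0.8 = 3.4 kcal/mol.
The maximum (7.3 kcal/mol) occurs with OH at 0°.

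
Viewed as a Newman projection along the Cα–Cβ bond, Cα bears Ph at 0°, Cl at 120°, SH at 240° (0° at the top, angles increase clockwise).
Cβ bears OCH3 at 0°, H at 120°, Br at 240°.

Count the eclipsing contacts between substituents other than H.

Non-H eclipsing pairs: Ph(0°)/OCH3(0°); SH(240°)/Br(240°) — 2 interactions.

2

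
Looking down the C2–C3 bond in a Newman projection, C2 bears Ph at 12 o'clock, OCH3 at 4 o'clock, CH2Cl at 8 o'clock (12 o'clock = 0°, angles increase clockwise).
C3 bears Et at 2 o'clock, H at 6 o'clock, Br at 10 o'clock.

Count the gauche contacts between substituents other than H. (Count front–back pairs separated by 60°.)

Non-H gauche pairs: Ph(0°)/Et(60°); Ph(0°)/Br(300°); OCH3(120°)/Et(60°); CH2Cl(240°)/Br(300°) — 4 interactions.

4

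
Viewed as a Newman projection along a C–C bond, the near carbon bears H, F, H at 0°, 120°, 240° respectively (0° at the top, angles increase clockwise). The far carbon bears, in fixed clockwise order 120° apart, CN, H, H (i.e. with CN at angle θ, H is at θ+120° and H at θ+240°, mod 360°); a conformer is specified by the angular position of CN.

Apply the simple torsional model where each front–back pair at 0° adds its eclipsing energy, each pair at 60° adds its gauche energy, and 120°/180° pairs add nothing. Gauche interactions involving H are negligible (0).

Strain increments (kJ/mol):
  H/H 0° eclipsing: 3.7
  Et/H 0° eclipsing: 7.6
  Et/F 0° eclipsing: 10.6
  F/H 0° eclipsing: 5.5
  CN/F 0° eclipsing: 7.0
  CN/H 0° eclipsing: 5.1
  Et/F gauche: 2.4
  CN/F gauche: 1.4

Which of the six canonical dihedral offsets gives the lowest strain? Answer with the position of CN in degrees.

300°

CN at 0° (eclipsed): H(0°)/CN(0°) eclipsed 5.1; F(120°)/H(120°) eclipsed 5.5; H(240°)/H(240°) eclipsed 3.7 → 14.3 kJ/mol.
CN at 60° (staggered): F(120°)/CN(60°) gauche 1.4 → 1.4 kJ/mol.
CN at 120° (eclipsed): H(0°)/H(0°) eclipsed 3.7; F(120°)/CN(120°) eclipsed 7.0; H(240°)/H(240°) eclipsed 3.7 → 14.4 kJ/mol.
CN at 180° (staggered): F(120°)/CN(180°) gauche 1.4 → 1.4 kJ/mol.
CN at 240° (eclipsed): H(0°)/H(0°) eclipsed 3.7; F(120°)/H(120°) eclipsed 5.5; H(240°)/CN(240°) eclipsed 5.1 → 14.3 kJ/mol.
CN at 300° (staggered): no non-H gauche contacts → 0.0 kJ/mol.
The minimum (0.0 kJ/mol) occurs with CN at 300°.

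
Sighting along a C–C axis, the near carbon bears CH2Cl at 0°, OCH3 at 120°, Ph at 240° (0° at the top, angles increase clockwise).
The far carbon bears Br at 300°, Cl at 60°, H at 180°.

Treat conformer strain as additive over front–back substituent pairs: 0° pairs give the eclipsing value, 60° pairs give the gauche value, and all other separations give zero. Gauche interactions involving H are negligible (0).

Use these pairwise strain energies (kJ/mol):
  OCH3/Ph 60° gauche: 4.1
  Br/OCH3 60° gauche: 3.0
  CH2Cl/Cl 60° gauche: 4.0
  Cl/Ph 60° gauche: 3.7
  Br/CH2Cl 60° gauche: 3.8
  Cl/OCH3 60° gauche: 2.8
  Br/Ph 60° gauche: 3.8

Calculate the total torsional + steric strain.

This conformer (staggered): CH2Cl–Br gauche, CH2Cl–Cl gauche, OCH3–Cl gauche, Ph–Br gauche; 3.8 + 4.0 + 2.8 + 3.8 = 14.4 kJ/mol.

14.4 kJ/mol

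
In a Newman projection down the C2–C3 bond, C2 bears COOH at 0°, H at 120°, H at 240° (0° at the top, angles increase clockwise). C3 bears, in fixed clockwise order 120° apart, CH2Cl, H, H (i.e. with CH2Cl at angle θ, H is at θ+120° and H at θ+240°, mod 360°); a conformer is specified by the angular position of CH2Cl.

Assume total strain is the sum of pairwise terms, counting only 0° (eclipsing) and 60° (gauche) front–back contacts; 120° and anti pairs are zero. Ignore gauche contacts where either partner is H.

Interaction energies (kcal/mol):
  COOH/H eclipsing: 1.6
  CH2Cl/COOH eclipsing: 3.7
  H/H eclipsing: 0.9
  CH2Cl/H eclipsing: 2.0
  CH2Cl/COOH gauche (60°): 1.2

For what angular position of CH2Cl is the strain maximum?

0°

CH2Cl at 0° (eclipsed): COOH(0°)/CH2Cl(0°) eclipsed 3.7; H(120°)/H(120°) eclipsed 0.9; H(240°)/H(240°) eclipsed 0.9 → 5.5 kcal/mol.
CH2Cl at 60° (staggered): COOH(0°)/CH2Cl(60°) gauche 1.2 → 1.2 kcal/mol.
CH2Cl at 120° (eclipsed): COOH(0°)/H(0°) eclipsed 1.6; H(120°)/CH2Cl(120°) eclipsed 2.0; H(240°)/H(240°) eclipsed 0.9 → 4.5 kcal/mol.
CH2Cl at 180° (staggered): no non-H gauche contacts → 0.0 kcal/mol.
CH2Cl at 240° (eclipsed): COOH(0°)/H(0°) eclipsed 1.6; H(120°)/H(120°) eclipsed 0.9; H(240°)/CH2Cl(240°) eclipsed 2.0 → 4.5 kcal/mol.
CH2Cl at 300° (staggered): COOH(0°)/CH2Cl(300°) gauche 1.2 → 1.2 kcal/mol.
The maximum (5.5 kcal/mol) occurs with CH2Cl at 0°.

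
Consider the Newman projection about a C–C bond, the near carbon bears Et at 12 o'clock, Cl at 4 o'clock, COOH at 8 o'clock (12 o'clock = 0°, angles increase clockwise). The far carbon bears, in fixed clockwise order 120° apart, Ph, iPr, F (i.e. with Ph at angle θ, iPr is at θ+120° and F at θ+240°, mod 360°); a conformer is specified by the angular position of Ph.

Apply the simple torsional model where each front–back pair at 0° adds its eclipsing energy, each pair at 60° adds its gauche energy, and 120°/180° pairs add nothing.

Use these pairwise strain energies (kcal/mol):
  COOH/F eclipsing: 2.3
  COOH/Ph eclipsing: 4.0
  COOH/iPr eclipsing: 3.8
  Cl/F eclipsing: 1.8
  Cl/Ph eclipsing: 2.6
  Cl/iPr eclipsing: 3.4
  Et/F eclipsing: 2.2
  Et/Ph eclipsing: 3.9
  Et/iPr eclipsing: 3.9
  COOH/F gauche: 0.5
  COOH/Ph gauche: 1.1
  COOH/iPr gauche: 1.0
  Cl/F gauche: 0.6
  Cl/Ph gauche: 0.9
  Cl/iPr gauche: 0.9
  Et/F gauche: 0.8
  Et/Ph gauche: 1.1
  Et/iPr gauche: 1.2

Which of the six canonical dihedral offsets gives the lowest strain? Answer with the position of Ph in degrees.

60°

Ph at 0° (eclipsed): Et–Ph eclipsed, Cl–iPr eclipsed, COOH–F eclipsed; 3.9 + 3.4 + 2.3 = 9.6 kcal/mol.
Ph at 60° (staggered): Et–Ph gauche, Et–F gauche, Cl–Ph gauche, Cl–iPr gauche, COOH–iPr gauche, COOH–F gauche; 1.1 + 0.8 + 0.9 + 0.9 + 1.0 + 0.5 = 5.2 kcal/mol.
Ph at 120° (eclipsed): Et–F eclipsed, Cl–Ph eclipsed, COOH–iPr eclipsed; 2.2 + 2.6 + 3.8 = 8.6 kcal/mol.
Ph at 180° (staggered): Et–iPr gauche, Et–F gauche, Cl–Ph gauche, Cl–F gauche, COOH–Ph gauche, COOH–iPr gauche; 1.2 + 0.8 + 0.9 + 0.6 + 1.1 + 1.0 = 5.6 kcal/mol.
Ph at 240° (eclipsed): Et–iPr eclipsed, Cl–F eclipsed, COOH–Ph eclipsed; 3.9 + 1.8 + 4.0 = 9.7 kcal/mol.
Ph at 300° (staggered): Et–Ph gauche, Et–iPr gauche, Cl–iPr gauche, Cl–F gauche, COOH–Ph gauche, COOH–F gauche; 1.1 + 1.2 + 0.9 + 0.6 + 1.1 + 0.5 = 5.4 kcal/mol.
The minimum (5.2 kcal/mol) occurs with Ph at 60°.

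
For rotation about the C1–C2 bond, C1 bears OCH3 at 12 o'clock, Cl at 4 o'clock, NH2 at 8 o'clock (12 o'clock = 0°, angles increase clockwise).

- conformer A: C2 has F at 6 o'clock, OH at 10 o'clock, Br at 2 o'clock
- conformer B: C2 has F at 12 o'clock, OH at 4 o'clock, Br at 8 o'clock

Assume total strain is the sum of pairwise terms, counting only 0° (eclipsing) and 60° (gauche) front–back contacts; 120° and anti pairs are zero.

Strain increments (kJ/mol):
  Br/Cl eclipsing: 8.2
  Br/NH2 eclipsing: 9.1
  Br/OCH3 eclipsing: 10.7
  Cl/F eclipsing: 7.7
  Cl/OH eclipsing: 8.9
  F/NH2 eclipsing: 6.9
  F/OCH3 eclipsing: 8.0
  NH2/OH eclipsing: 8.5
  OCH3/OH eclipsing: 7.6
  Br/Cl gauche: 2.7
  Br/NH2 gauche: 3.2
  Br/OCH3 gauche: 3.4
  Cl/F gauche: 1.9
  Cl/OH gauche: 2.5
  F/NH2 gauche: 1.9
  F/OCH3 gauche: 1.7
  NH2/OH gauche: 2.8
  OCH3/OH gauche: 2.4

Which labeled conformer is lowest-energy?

A (staggered): OCH3(0°)/OH(300°) gauche 2.4; OCH3(0°)/Br(60°) gauche 3.4; Cl(120°)/F(180°) gauche 1.9; Cl(120°)/Br(60°) gauche 2.7; NH2(240°)/F(180°) gauche 1.9; NH2(240°)/OH(300°) gauche 2.8 → 15.1 kJ/mol.
B (eclipsed): OCH3(0°)/F(0°) eclipsed 8.0; Cl(120°)/OH(120°) eclipsed 8.9; NH2(240°)/Br(240°) eclipsed 9.1 → 26.0 kJ/mol.
A has the lowest total (15.1 kJ/mol).

A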